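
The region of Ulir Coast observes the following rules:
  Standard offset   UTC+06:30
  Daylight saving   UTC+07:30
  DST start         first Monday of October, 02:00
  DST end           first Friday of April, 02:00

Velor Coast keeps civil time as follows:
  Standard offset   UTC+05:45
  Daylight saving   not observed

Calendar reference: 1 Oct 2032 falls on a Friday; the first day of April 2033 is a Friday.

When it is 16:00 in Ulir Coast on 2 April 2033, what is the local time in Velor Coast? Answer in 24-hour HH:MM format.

1 October 2032 is a Friday, so the first Monday is October 4.
1 April 2033 is a Friday, so the first Friday is April 1.
Daylight saving runs 4 October 2032 – 1 April 2033; 2 April 2033 is outside that window, so Ulir Coast is on standard time at UTC+06:30.
16:00 Ulir Coast − 6h30m = 09:30 UTC.
Velor Coast has no daylight saving, so its offset is UTC+05:45 year-round.
09:30 UTC + 5h45m = 15:15 Velor Coast.

15:15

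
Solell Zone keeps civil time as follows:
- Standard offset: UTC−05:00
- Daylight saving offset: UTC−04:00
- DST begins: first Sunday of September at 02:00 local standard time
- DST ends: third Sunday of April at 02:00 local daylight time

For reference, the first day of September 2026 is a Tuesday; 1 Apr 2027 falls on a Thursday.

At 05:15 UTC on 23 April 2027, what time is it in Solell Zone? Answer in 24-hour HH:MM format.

00:15

1 September 2026 is a Tuesday, so the first Sunday is September 6.
1 April 2027 is a Thursday, so the first Sunday is April 4 and the third is April 18.
At the standard offset (UTC−05:00), 05:15 UTC − 5h = 00:15 Solell Zone standard time.
Daylight saving runs 6 September 2026 – 18 April 2027; the standard-time date in Solell Zone, 23 April 2027, is outside that window, so Solell Zone is on standard time at UTC−05:00.
05:15 UTC − 5h = 00:15 local.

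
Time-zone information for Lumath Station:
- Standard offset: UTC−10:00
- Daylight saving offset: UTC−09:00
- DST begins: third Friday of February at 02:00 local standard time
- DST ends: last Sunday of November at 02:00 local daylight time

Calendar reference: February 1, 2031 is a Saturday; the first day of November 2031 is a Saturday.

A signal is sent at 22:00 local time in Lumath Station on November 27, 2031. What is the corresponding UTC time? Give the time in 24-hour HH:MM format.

1 February 2031 is a Saturday, so the first Friday is February 7 and the third is February 21.
1 November 2031 is a Saturday, so Sundays fall on 2, 9, 16, 23, 30; the last is November 30.
November 27, 2031 falls between 21 February and 30 November, so daylight saving is in effect and Lumath Station is at UTC−09:00.
22:00 local + 9h = 07:00 UTC (rolling into the next day, 28 November 2031).

07:00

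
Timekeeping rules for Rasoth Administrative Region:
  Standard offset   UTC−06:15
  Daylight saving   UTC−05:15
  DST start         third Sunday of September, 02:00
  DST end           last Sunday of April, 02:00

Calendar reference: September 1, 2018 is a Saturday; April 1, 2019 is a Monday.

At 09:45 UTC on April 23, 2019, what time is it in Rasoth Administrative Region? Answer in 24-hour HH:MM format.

1 September 2018 is a Saturday, so the first Sunday is September 2 and the third is September 16.
1 April 2019 is a Monday, so Sundays fall on 7, 14, 21, 28; the last is April 28.
At the standard offset (UTC−06:15), 09:45 UTC − 6h15m = 03:30 Rasoth Administrative Region standard time.
The standard-time date in Rasoth Administrative Region, April 23, 2019, falls between 16 September 2018 and 28 April 2019, so daylight saving is in effect and Rasoth Administrative Region is at UTC−05:15.
09:45 UTC − 5h15m = 04:30 local.

04:30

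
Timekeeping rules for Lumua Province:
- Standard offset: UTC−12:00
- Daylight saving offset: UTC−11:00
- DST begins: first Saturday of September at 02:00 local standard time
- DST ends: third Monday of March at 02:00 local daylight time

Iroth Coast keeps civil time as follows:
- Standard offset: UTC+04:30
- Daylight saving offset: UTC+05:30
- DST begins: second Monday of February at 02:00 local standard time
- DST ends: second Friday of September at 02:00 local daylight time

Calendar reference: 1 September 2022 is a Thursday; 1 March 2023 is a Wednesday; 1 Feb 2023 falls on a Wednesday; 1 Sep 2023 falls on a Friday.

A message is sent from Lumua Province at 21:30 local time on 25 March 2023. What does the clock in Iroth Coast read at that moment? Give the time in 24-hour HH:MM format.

1 September 2022 is a Thursday, so the first Saturday is September 3.
1 March 2023 is a Wednesday, so the first Monday is March 6 and the third is March 20.
Daylight saving runs 3 September 2022 – 20 March 2023; 25 March 2023 is outside that window, so Lumua Province is on standard time at UTC−12:00.
21:30 Lumua Province + 12h = 09:30 UTC (rolling into the next day, 26 March 2023).
1 February 2023 is a Wednesday, so the first Monday is February 6 and the second is February 13.
1 September 2023 is a Friday, so the first Friday is September 1 and the second is September 8.
At the standard offset (UTC+04:30), 09:30 UTC + 4h30m = 14:00 Iroth Coast standard time.
The standard-time date in Iroth Coast, 26 March 2023, falls between 13 February and 8 September, so daylight saving is in effect and Iroth Coast is at UTC+05:30.
09:30 UTC + 5h30m = 15:00 Iroth Coast.

15:00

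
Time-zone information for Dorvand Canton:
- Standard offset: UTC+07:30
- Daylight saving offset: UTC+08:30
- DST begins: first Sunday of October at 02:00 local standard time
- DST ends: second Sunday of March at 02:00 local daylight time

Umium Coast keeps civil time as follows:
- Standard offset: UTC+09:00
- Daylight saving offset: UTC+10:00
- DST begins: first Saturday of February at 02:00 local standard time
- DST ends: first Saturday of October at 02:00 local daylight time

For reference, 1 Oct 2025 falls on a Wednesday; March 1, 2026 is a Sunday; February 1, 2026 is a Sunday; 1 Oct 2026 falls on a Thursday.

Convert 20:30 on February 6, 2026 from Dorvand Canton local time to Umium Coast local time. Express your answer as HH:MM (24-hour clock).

1 October 2025 is a Wednesday, so the first Sunday is October 5.
1 March 2026 is a Sunday, so the first Sunday is March 1 and the second is March 8.
February 6, 2026 lies within the daylight-saving period (5 October 2025 – 8 March 2026), so Dorvand Canton is on daylight time, UTC+08:30.
20:30 Dorvand Canton − 8h30m = 12:00 UTC.
1 February 2026 is a Sunday, so the first Saturday is February 7.
1 October 2026 is a Thursday, so the first Saturday is October 3.
At the standard offset (UTC+09:00), 12:00 UTC + 9h = 21:00 Umium Coast standard time.
Daylight saving runs 7 February – 3 October; the standard-time date in Umium Coast, February 6, 2026, is outside that window, so Umium Coast is on standard time at UTC+09:00.
12:00 UTC + 9h = 21:00 Umium Coast.

21:00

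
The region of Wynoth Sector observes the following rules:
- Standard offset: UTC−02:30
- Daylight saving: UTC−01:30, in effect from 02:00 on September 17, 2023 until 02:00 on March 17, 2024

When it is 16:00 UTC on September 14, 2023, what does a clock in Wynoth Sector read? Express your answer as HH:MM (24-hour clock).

13:30

At the standard offset (UTC−02:30), 16:00 UTC − 2h30m = 13:30 Wynoth Sector standard time.
The standard-time date in Wynoth Sector, September 14, 2023, does not fall between 17 September 2023 and 17 March 2024, so daylight saving is not in effect and Wynoth Sector is at UTC−02:30.
16:00 UTC − 2h30m = 13:30 local.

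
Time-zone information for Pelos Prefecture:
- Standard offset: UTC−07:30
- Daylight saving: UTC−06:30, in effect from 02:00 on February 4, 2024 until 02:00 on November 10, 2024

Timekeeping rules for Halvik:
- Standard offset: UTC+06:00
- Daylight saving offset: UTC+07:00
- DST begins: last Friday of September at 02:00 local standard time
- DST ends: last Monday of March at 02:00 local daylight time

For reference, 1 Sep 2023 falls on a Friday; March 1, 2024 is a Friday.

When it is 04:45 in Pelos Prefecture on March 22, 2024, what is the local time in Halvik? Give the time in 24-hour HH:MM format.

March 22, 2024 falls between 4 February and 10 November, so daylight saving is in effect and Pelos Prefecture is at UTC−06:30.
04:45 Pelos Prefecture + 6h30m = 11:15 UTC.
1 September 2023 is a Friday, so Fridays fall on 1, 8, 15, 22, 29; the last is September 29.
1 March 2024 is a Friday, so Mondays fall on 4, 11, 18, 25; the last is March 25.
At the standard offset (UTC+06:00), 11:15 UTC + 6h = 17:15 Halvik standard time.
Daylight saving runs 29 September 2023 – 25 March 2024; the standard-time date in Halvik, March 22, 2024, is inside that window, so Halvik is at UTC+07:00.
11:15 UTC + 7h = 18:15 Halvik.

18:15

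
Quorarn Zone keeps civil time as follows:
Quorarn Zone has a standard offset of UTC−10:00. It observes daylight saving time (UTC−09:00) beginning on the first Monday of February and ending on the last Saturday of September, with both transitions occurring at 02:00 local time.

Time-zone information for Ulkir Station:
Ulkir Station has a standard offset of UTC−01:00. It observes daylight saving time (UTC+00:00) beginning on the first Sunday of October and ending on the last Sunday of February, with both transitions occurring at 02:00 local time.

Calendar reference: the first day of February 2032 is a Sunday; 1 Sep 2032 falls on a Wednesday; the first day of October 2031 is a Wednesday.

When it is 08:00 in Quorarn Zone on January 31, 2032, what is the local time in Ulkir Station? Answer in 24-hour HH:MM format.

18:00

1 February 2032 is a Sunday, so the first Monday is February 2.
1 September 2032 is a Wednesday, so Saturdays fall on 4, 11, 18, 25; the last is September 25.
January 31, 2032 does not fall between 2 February and 25 September, so daylight saving is not in effect and Quorarn Zone is at UTC−10:00.
08:00 Quorarn Zone + 10h = 18:00 UTC.
1 October 2031 is a Wednesday, so the first Sunday is October 5.
1 February 2032 is a Sunday, so Sundays fall on 1, 8, 15, 22, 29; the last is February 29.
At the standard offset (UTC−01:00), 18:00 UTC − 1h = 17:00 Ulkir Station standard time.
Daylight saving runs 5 October 2031 – 29 February 2032; the standard-time date in Ulkir Station, January 31, 2032, is inside that window, so Ulkir Station is at UTC+00:00.
18:00 UTC + 0h = 18:00 Ulkir Station.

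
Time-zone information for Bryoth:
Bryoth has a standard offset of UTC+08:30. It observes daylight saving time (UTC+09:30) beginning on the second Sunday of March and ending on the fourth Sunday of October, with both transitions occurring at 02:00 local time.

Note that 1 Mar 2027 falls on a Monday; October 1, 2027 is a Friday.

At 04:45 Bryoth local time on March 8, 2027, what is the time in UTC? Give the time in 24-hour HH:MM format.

20:15

1 March 2027 is a Monday, so the first Sunday is March 7 and the second is March 14.
1 October 2027 is a Friday, so the first Sunday is October 3 and the fourth is October 24.
Daylight saving runs 14 March – 24 October; March 8, 2027 is outside that window, so Bryoth is on standard time at UTC+08:30.
04:45 local − 8h30m = 20:15 UTC (rolling into the previous day, 7 March 2027).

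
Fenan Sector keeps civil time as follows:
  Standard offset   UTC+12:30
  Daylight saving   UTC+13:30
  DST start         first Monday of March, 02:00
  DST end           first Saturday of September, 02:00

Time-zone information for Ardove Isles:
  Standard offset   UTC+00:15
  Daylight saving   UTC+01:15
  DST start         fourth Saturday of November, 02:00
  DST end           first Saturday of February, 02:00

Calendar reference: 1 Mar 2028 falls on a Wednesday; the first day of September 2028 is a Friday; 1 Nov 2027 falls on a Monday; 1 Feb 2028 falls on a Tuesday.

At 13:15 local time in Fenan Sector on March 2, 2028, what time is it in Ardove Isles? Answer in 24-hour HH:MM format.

01:00

1 March 2028 is a Wednesday, so the first Monday is March 6.
1 September 2028 is a Friday, so the first Saturday is September 2.
March 2, 2028 does not fall between 6 March and 2 September, so daylight saving is not in effect and Fenan Sector is at UTC+12:30.
13:15 Fenan Sector − 12h30m = 00:45 UTC.
1 November 2027 is a Monday, so the first Saturday is November 6 and the fourth is November 27.
1 February 2028 is a Tuesday, so the first Saturday is February 5.
At the standard offset (UTC+00:15), 00:45 UTC + 0h15m = 01:00 Ardove Isles standard time.
The standard-time date in Ardove Isles, March 2, 2028, does not fall between 27 November 2027 and 5 February 2028, so daylight saving is not in effect and Ardove Isles is at UTC+00:15.
00:45 UTC + 0h15m = 01:00 Ardove Isles.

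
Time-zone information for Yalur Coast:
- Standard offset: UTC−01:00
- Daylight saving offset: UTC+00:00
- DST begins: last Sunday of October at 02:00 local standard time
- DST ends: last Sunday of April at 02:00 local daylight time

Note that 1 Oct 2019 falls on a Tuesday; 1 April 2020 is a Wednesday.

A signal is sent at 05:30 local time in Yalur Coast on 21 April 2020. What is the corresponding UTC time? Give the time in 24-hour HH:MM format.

05:30

1 October 2019 is a Tuesday, so Sundays fall on 6, 13, 20, 27; the last is October 27.
1 April 2020 is a Wednesday, so Sundays fall on 5, 12, 19, 26; the last is April 26.
Daylight saving runs 27 October 2019 – 26 April 2020; 21 April 2020 is inside that window, so Yalur Coast is at UTC+00:00.
05:30 local − 0h = 05:30 UTC.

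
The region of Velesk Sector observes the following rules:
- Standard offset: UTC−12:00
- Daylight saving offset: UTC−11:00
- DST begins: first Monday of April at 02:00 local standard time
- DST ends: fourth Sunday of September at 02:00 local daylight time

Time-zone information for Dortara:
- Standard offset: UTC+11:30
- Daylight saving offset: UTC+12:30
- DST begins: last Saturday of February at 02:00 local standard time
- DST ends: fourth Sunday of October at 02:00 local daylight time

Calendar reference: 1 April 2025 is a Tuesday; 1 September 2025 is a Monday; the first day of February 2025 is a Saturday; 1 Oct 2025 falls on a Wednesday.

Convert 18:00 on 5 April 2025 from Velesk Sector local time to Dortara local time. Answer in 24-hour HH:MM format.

1 April 2025 is a Tuesday, so the first Monday is April 7.
1 September 2025 is a Monday, so the first Sunday is September 7 and the fourth is September 28.
5 April 2025 is outside the daylight-saving period (7 April – 28 September), so Velesk Sector is on standard time, UTC−12:00.
18:00 Velesk Sector + 12h = 06:00 UTC (rolling into the next day, 6 April 2025).
1 February 2025 is a Saturday, so Saturdays fall on 1, 8, 15, 22; the last is February 22.
1 October 2025 is a Wednesday, so the first Sunday is October 5 and the fourth is October 26.
At the standard offset (UTC+11:30), 06:00 UTC + 11h30m = 17:30 Dortara standard time.
The standard-time date in Dortara, 6 April 2025, lies within the daylight-saving period (22 February – 26 October), so Dortara is on daylight time, UTC+12:30.
06:00 UTC + 12h30m = 18:30 Dortara.

18:30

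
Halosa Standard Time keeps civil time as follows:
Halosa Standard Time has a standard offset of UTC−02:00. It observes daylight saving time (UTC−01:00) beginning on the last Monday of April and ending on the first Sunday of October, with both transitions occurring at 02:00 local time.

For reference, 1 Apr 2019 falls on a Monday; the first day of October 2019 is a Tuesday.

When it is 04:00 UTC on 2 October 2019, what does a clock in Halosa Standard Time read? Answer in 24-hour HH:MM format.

1 April 2019 is a Monday, so Mondays fall on 1, 8, 15, 22, 29; the last is April 29.
1 October 2019 is a Tuesday, so the first Sunday is October 6.
At the standard offset (UTC−02:00), 04:00 UTC − 2h = 02:00 Halosa Standard Time standard time.
The standard-time date in Halosa Standard Time, 2 October 2019, falls between 29 April and 6 October, so daylight saving is in effect and Halosa Standard Time is at UTC−01:00.
04:00 UTC − 1h = 03:00 local.

03:00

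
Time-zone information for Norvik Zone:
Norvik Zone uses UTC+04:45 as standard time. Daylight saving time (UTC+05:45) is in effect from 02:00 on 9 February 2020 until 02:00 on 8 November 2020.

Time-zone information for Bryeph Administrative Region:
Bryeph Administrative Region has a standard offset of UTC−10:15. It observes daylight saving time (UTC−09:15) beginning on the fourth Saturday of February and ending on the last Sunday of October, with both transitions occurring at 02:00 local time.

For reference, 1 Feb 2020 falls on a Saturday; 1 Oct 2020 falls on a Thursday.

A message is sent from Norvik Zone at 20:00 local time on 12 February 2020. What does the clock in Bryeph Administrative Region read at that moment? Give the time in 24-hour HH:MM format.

04:00

12 February 2020 falls between 9 February and 8 November, so daylight saving is in effect and Norvik Zone is at UTC+05:45.
20:00 Norvik Zone − 5h45m = 14:15 UTC.
1 February 2020 is a Saturday, so the first Saturday is February 1 and the fourth is February 22.
1 October 2020 is a Thursday, so Sundays fall on 4, 11, 18, 25; the last is October 25.
At the standard offset (UTC−10:15), 14:15 UTC − 10h15m = 04:00 Bryeph Administrative Region standard time.
The standard-time date in Bryeph Administrative Region, 12 February 2020, is outside the daylight-saving period (22 February – 25 October), so Bryeph Administrative Region is on standard time, UTC−10:15.
14:15 UTC − 10h15m = 04:00 Bryeph Administrative Region.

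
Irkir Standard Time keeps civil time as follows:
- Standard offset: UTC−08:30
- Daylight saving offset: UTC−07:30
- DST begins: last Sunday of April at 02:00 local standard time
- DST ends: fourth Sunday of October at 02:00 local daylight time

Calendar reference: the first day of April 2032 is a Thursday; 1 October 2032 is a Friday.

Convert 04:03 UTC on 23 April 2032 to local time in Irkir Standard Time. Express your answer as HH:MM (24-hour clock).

19:33

1 April 2032 is a Thursday, so Sundays fall on 4, 11, 18, 25; the last is April 25.
1 October 2032 is a Friday, so the first Sunday is October 3 and the fourth is October 24.
At the standard offset (UTC−08:30), 04:03 UTC − 8h30m = 19:33 Irkir Standard Time standard time (rolling into the previous day, 22 April 2032).
The standard-time date in Irkir Standard Time, 22 April 2032, does not fall between 25 April and 24 October, so daylight saving is not in effect and Irkir Standard Time is at UTC−08:30.
04:03 UTC − 8h30m = 19:33 local (rolling into the previous day, 22 April 2032).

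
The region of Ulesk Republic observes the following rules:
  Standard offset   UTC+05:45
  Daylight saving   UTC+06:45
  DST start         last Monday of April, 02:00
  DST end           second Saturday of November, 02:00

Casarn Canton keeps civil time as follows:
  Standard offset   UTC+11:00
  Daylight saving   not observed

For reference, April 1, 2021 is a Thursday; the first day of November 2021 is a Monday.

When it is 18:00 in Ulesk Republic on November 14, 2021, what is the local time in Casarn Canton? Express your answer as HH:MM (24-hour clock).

1 April 2021 is a Thursday, so Mondays fall on 5, 12, 19, 26; the last is April 26.
1 November 2021 is a Monday, so the first Saturday is November 6 and the second is November 13.
November 14, 2021 does not fall between 26 April and 13 November, so daylight saving is not in effect and Ulesk Republic is at UTC+05:45.
18:00 Ulesk Republic − 5h45m = 12:15 UTC.
Casarn Canton stays on UTC+11:00 all year.
12:15 UTC + 11h = 23:15 Casarn Canton.

23:15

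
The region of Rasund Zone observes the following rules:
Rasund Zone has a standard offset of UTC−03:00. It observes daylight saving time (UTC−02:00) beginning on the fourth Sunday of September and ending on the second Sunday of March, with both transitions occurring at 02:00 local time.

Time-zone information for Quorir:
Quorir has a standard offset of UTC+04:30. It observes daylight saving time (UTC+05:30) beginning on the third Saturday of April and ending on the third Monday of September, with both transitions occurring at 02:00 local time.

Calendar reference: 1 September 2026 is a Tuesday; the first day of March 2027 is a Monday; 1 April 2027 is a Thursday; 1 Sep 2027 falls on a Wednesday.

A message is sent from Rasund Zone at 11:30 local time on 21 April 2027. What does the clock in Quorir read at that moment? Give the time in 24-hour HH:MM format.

20:00

1 September 2026 is a Tuesday, so the first Sunday is September 6 and the fourth is September 27.
1 March 2027 is a Monday, so the first Sunday is March 7 and the second is March 14.
21 April 2027 is outside the daylight-saving period (27 September 2026 – 14 March 2027), so Rasund Zone is on standard time, UTC−03:00.
11:30 Rasund Zone + 3h = 14:30 UTC.
1 April 2027 is a Thursday, so the first Saturday is April 3 and the third is April 17.
1 September 2027 is a Wednesday, so the first Monday is September 6 and the third is September 20.
At the standard offset (UTC+04:30), 14:30 UTC + 4h30m = 19:00 Quorir standard time.
Daylight saving runs 17 April – 20 September; the standard-time date in Quorir, 21 April 2027, is inside that window, so Quorir is at UTC+05:30.
14:30 UTC + 5h30m = 20:00 Quorir.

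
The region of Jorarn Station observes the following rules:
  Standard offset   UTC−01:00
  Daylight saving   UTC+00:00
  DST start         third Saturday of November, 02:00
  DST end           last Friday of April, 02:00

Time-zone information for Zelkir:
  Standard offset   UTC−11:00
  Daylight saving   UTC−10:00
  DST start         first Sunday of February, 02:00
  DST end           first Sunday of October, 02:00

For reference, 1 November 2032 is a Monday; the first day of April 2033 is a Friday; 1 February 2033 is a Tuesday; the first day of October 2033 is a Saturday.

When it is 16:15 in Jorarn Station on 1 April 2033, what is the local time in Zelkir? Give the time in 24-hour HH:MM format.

1 November 2032 is a Monday, so the first Saturday is November 6 and the third is November 20.
1 April 2033 is a Friday, so Fridays fall on 1, 8, 15, 22, 29; the last is April 29.
1 April 2033 lies within the daylight-saving period (20 November 2032 – 29 April 2033), so Jorarn Station is on daylight time, UTC+00:00.
16:15 Jorarn Station − 0h = 16:15 UTC.
1 February 2033 is a Tuesday, so the first Sunday is February 6.
1 October 2033 is a Saturday, so the first Sunday is October 2.
At the standard offset (UTC−11:00), 16:15 UTC − 11h = 05:15 Zelkir standard time.
The standard-time date in Zelkir, 1 April 2033, lies within the daylight-saving period (6 February – 2 October), so Zelkir is on daylight time, UTC−10:00.
16:15 UTC − 10h = 06:15 Zelkir.

06:15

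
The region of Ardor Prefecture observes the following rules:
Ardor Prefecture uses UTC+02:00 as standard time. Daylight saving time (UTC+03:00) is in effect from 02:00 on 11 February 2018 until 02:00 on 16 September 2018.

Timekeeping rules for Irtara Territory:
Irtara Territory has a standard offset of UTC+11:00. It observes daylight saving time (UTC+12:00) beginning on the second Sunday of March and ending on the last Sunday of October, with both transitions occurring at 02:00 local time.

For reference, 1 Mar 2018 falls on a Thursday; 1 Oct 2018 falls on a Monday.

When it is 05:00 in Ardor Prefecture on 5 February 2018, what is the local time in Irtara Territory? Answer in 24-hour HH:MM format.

5 February 2018 is outside the daylight-saving period (11 February – 16 September), so Ardor Prefecture is on standard time, UTC+02:00.
05:00 Ardor Prefecture − 2h = 03:00 UTC.
1 March 2018 is a Thursday, so the first Sunday is March 4 and the second is March 11.
1 October 2018 is a Monday, so Sundays fall on 7, 14, 21, 28; the last is October 28.
At the standard offset (UTC+11:00), 03:00 UTC + 11h = 14:00 Irtara Territory standard time.
The standard-time date in Irtara Territory, 5 February 2018, is outside the daylight-saving period (11 March – 28 October), so Irtara Territory is on standard time, UTC+11:00.
03:00 UTC + 11h = 14:00 Irtara Territory.

14:00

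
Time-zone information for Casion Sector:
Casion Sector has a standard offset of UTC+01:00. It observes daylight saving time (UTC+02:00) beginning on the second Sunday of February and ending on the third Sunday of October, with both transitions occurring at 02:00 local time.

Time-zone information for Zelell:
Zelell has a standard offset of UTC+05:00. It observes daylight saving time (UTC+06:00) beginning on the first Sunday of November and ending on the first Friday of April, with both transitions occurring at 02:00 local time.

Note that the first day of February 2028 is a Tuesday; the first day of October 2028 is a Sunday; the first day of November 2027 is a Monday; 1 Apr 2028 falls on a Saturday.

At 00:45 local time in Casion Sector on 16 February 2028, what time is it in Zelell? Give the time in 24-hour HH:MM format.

04:45

1 February 2028 is a Tuesday, so the first Sunday is February 6 and the second is February 13.
1 October 2028 is a Sunday, so the first Sunday is October 1 and the third is October 15.
Daylight saving runs 13 February – 15 October; 16 February 2028 is inside that window, so Casion Sector is at UTC+02:00.
00:45 Casion Sector − 2h = 22:45 UTC (rolling into the previous day, 15 February 2028).
1 November 2027 is a Monday, so the first Sunday is November 7.
1 April 2028 is a Saturday, so the first Friday is April 7.
At the standard offset (UTC+05:00), 22:45 UTC + 5h = 03:45 Zelell standard time (rolling into the next day, 16 February 2028).
Daylight saving runs 7 November 2027 – 7 April 2028; the standard-time date in Zelell, 16 February 2028, is inside that window, so Zelell is at UTC+06:00.
22:45 UTC + 6h = 04:45 Zelell (rolling into the next day, 16 February 2028).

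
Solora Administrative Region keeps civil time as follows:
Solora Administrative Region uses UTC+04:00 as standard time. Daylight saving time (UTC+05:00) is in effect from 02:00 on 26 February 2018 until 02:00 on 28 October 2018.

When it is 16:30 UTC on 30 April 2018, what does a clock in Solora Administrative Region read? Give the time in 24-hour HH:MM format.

21:30

At the standard offset (UTC+04:00), 16:30 UTC + 4h = 20:30 Solora Administrative Region standard time.
The standard-time date in Solora Administrative Region, 30 April 2018, falls between 26 February and 28 October, so daylight saving is in effect and Solora Administrative Region is at UTC+05:00.
16:30 UTC + 5h = 21:30 local.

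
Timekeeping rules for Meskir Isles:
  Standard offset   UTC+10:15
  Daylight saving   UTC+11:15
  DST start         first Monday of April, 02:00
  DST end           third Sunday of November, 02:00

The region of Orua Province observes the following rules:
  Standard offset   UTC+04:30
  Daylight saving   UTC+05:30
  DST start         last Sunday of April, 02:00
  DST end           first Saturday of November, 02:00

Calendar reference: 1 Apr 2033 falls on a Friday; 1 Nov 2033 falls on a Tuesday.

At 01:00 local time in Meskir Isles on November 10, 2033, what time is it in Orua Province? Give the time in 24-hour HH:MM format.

1 April 2033 is a Friday, so the first Monday is April 4.
1 November 2033 is a Tuesday, so the first Sunday is November 6 and the third is November 20.
Daylight saving runs 4 April – 20 November; November 10, 2033 is inside that window, so Meskir Isles is at UTC+11:15.
01:00 Meskir Isles − 11h15m = 13:45 UTC (rolling into the previous day, 9 November 2033).
1 April 2033 is a Friday, so Sundays fall on 3, 10, 17, 24; the last is April 24.
1 November 2033 is a Tuesday, so the first Saturday is November 5.
At the standard offset (UTC+04:30), 13:45 UTC + 4h30m = 18:15 Orua Province standard time.
The standard-time date in Orua Province, November 9, 2033, does not fall between 24 April and 5 November, so daylight saving is not in effect and Orua Province is at UTC+04:30.
13:45 UTC + 4h30m = 18:15 Orua Province.

18:15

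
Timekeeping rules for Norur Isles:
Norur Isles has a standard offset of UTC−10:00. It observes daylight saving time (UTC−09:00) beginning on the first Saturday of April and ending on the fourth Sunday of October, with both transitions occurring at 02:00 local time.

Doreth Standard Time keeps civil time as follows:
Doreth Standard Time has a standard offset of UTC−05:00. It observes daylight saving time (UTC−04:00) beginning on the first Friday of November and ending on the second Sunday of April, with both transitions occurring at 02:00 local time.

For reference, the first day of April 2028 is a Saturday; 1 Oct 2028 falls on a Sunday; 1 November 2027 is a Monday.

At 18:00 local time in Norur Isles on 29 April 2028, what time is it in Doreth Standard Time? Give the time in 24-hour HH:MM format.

22:00

1 April 2028 is a Saturday, so the first Saturday is April 1.
1 October 2028 is a Sunday, so the first Sunday is October 1 and the fourth is October 22.
29 April 2028 lies within the daylight-saving period (1 April – 22 October), so Norur Isles is on daylight time, UTC−09:00.
18:00 Norur Isles + 9h = 03:00 UTC (rolling into the next day, 30 April 2028).
1 November 2027 is a Monday, so the first Friday is November 5.
1 April 2028 is a Saturday, so the first Sunday is April 2 and the second is April 9.
At the standard offset (UTC−05:00), 03:00 UTC − 5h = 22:00 Doreth Standard Time standard time (rolling into the previous day, 29 April 2028).
The standard-time date in Doreth Standard Time, 29 April 2028, does not fall between 5 November 2027 and 9 April 2028, so daylight saving is not in effect and Doreth Standard Time is at UTC−05:00.
03:00 UTC − 5h = 22:00 Doreth Standard Time (rolling into the previous day, 29 April 2028).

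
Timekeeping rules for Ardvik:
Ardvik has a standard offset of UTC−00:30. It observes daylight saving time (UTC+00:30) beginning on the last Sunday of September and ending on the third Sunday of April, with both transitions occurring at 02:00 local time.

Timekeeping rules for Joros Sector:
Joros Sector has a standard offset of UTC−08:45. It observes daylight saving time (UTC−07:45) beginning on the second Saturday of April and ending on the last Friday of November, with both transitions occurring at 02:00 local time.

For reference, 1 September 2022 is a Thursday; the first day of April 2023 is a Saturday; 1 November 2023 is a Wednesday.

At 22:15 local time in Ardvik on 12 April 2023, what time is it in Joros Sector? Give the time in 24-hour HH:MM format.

1 September 2022 is a Thursday, so Sundays fall on 4, 11, 18, 25; the last is September 25.
1 April 2023 is a Saturday, so the first Sunday is April 2 and the third is April 16.
Daylight saving runs 25 September 2022 – 16 April 2023; 12 April 2023 is inside that window, so Ardvik is at UTC+00:30.
22:15 Ardvik − 0h30m = 21:45 UTC.
1 April 2023 is a Saturday, so the first Saturday is April 1 and the second is April 8.
1 November 2023 is a Wednesday, so Fridays fall on 3, 10, 17, 24; the last is November 24.
At the standard offset (UTC−08:45), 21:45 UTC − 8h45m = 13:00 Joros Sector standard time.
Daylight saving runs 8 April – 24 November; the standard-time date in Joros Sector, 12 April 2023, is inside that window, so Joros Sector is at UTC−07:45.
21:45 UTC − 7h45m = 14:00 Joros Sector.

14:00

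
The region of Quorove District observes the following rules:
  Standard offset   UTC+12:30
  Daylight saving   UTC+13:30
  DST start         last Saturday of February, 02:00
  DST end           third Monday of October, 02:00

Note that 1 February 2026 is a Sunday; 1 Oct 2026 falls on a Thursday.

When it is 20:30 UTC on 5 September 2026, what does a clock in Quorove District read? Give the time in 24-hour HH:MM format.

1 February 2026 is a Sunday, so Saturdays fall on 7, 14, 21, 28; the last is February 28.
1 October 2026 is a Thursday, so the first Monday is October 5 and the third is October 19.
At the standard offset (UTC+12:30), 20:30 UTC + 12h30m = 09:00 Quorove District standard time (rolling into the next day, 6 September 2026).
The standard-time date in Quorove District, 6 September 2026, lies within the daylight-saving period (28 February – 19 October), so Quorove District is on daylight time, UTC+13:30.
20:30 UTC + 13h30m = 10:00 local (rolling into the next day, 6 September 2026).

10:00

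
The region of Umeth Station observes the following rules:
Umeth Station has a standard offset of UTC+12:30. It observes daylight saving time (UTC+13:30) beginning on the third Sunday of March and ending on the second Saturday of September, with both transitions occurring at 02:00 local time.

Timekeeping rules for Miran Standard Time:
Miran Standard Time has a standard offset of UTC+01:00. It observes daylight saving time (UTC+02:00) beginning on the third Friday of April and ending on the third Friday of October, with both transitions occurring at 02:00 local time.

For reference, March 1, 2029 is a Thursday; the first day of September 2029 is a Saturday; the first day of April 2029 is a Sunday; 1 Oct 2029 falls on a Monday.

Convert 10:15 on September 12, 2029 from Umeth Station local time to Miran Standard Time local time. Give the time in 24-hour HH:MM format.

1 March 2029 is a Thursday, so the first Sunday is March 4 and the third is March 18.
1 September 2029 is a Saturday, so the first Saturday is September 1 and the second is September 8.
Daylight saving runs 18 March – 8 September; September 12, 2029 is outside that window, so Umeth Station is on standard time at UTC+12:30.
10:15 Umeth Station − 12h30m = 21:45 UTC (rolling into the previous day, 11 September 2029).
1 April 2029 is a Sunday, so the first Friday is April 6 and the third is April 20.
1 October 2029 is a Monday, so the first Friday is October 5 and the third is October 19.
At the standard offset (UTC+01:00), 21:45 UTC + 1h = 22:45 Miran Standard Time standard time.
Daylight saving runs 20 April – 19 October; the standard-time date in Miran Standard Time, September 11, 2029, is inside that window, so Miran Standard Time is at UTC+02:00.
21:45 UTC + 2h = 23:45 Miran Standard Time.

23:45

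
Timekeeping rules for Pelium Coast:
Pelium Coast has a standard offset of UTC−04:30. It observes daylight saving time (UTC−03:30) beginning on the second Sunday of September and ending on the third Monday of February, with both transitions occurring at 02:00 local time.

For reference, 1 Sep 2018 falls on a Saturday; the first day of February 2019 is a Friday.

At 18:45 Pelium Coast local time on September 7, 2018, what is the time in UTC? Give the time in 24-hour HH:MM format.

23:15

1 September 2018 is a Saturday, so the first Sunday is September 2 and the second is September 9.
1 February 2019 is a Friday, so the first Monday is February 4 and the third is February 18.
September 7, 2018 does not fall between 9 September 2018 and 18 February 2019, so daylight saving is not in effect and Pelium Coast is at UTC−04:30.
18:45 local + 4h30m = 23:15 UTC.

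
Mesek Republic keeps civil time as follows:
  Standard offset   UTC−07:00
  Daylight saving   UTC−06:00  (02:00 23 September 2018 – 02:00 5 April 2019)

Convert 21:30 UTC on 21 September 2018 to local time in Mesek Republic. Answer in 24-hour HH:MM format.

14:30

At the standard offset (UTC−07:00), 21:30 UTC − 7h = 14:30 Mesek Republic standard time.
The standard-time date in Mesek Republic, 21 September 2018, does not fall between 23 September 2018 and 5 April 2019, so daylight saving is not in effect and Mesek Republic is at UTC−07:00.
21:30 UTC − 7h = 14:30 local.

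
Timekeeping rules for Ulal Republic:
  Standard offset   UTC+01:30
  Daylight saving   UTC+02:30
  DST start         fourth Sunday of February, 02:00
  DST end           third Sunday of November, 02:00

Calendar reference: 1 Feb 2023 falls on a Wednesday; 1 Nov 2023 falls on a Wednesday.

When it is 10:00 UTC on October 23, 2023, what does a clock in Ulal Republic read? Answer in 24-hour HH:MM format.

12:30

1 February 2023 is a Wednesday, so the first Sunday is February 5 and the fourth is February 26.
1 November 2023 is a Wednesday, so the first Sunday is November 5 and the third is November 19.
At the standard offset (UTC+01:30), 10:00 UTC + 1h30m = 11:30 Ulal Republic standard time.
The standard-time date in Ulal Republic, October 23, 2023, lies within the daylight-saving period (26 February – 19 November), so Ulal Republic is on daylight time, UTC+02:30.
10:00 UTC + 2h30m = 12:30 local.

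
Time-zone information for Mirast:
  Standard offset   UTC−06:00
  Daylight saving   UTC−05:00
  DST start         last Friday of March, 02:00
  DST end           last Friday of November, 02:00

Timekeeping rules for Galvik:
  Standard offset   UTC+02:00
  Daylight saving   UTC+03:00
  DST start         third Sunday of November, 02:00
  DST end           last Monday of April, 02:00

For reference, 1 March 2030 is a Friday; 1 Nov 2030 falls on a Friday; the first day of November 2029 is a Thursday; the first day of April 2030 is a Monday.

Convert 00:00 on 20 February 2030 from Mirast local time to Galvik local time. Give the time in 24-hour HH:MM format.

09:00

1 March 2030 is a Friday, so Fridays fall on 1, 8, 15, 22, 29; the last is March 29.
1 November 2030 is a Friday, so Fridays fall on 1, 8, 15, 22, 29; the last is November 29.
20 February 2030 is outside the daylight-saving period (29 March – 29 November), so Mirast is on standard time, UTC−06:00.
00:00 Mirast + 6h = 06:00 UTC.
1 November 2029 is a Thursday, so the first Sunday is November 4 and the third is November 18.
1 April 2030 is a Monday, so Mondays fall on 1, 8, 15, 22, 29; the last is April 29.
At the standard offset (UTC+02:00), 06:00 UTC + 2h = 08:00 Galvik standard time.
Daylight saving runs 18 November 2029 – 29 April 2030; the standard-time date in Galvik, 20 February 2030, is inside that window, so Galvik is at UTC+03:00.
06:00 UTC + 3h = 09:00 Galvik.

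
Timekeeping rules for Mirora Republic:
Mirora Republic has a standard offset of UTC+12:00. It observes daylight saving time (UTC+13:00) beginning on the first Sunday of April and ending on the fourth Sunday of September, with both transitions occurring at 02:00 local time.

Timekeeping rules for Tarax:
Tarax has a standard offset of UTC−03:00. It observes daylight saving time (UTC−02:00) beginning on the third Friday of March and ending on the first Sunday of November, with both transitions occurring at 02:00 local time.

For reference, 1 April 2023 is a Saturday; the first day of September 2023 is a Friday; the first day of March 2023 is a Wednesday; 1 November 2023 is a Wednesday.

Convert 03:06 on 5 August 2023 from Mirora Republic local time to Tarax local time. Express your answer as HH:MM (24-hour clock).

1 April 2023 is a Saturday, so the first Sunday is April 2.
1 September 2023 is a Friday, so the first Sunday is September 3 and the fourth is September 24.
5 August 2023 falls between 2 April and 24 September, so daylight saving is in effect and Mirora Republic is at UTC+13:00.
03:06 Mirora Republic − 13h = 14:06 UTC (rolling into the previous day, 4 August 2023).
1 March 2023 is a Wednesday, so the first Friday is March 3 and the third is March 17.
1 November 2023 is a Wednesday, so the first Sunday is November 5.
At the standard offset (UTC−03:00), 14:06 UTC − 3h = 11:06 Tarax standard time.
The standard-time date in Tarax, 4 August 2023, lies within the daylight-saving period (17 March – 5 November), so Tarax is on daylight time, UTC−02:00.
14:06 UTC − 2h = 12:06 Tarax.

12:06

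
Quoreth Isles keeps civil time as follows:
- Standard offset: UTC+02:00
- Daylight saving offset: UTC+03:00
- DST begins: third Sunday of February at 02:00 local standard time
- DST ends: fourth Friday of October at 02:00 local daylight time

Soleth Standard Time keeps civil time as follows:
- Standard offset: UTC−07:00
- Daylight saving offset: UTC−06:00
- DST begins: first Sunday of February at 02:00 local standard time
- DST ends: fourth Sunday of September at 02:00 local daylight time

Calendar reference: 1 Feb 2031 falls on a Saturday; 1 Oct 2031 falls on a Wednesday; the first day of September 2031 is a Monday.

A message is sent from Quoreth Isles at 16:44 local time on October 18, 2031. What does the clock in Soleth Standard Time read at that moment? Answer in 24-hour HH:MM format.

06:44

1 February 2031 is a Saturday, so the first Sunday is February 2 and the third is February 16.
1 October 2031 is a Wednesday, so the first Friday is October 3 and the fourth is October 24.
October 18, 2031 falls between 16 February and 24 October, so daylight saving is in effect and Quoreth Isles is at UTC+03:00.
16:44 Quoreth Isles − 3h = 13:44 UTC.
1 February 2031 is a Saturday, so the first Sunday is February 2.
1 September 2031 is a Monday, so the first Sunday is September 7 and the fourth is September 28.
At the standard offset (UTC−07:00), 13:44 UTC − 7h = 06:44 Soleth Standard Time standard time.
Daylight saving runs 2 February – 28 September; the standard-time date in Soleth Standard Time, October 18, 2031, is outside that window, so Soleth Standard Time is on standard time at UTC−07:00.
13:44 UTC − 7h = 06:44 Soleth Standard Time.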